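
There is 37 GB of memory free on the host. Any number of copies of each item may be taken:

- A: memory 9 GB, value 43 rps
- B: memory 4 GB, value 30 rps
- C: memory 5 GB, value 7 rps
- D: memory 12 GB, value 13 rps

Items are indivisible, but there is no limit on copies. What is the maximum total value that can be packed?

270 rps

Best value-per-unit is B at 30/4, and filling with it alone uses memory 9×4=36. No mix of the others beats 9×30 = 270.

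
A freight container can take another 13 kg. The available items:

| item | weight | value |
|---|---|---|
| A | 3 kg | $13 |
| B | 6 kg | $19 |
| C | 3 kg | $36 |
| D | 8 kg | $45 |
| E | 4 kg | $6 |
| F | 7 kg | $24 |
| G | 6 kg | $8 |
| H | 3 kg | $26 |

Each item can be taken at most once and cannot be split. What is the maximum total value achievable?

Check high-value combinations within 13 kg:
- C+F+H: weight 3+7+3=13, value 36+24+26=86
- C+D: weight 3+8=11, value 36+45=81
- B+C+H: weight 6+3+3=12, value 19+36+26=81
Best: $86.

$86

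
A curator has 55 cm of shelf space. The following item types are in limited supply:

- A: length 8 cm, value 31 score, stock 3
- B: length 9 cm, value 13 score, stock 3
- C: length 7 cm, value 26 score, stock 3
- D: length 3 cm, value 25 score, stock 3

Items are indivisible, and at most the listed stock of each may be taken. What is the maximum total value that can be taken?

Best selections within length 55 and stock limits:
- 3×A + 3×C + 3×D: length 54, value 246
- 2×A + 1×B + 3×C + 3×D: length 55, value 228
- 3×A + 3×C + 2×D: length 51, value 221
Best: 246 score.

246 score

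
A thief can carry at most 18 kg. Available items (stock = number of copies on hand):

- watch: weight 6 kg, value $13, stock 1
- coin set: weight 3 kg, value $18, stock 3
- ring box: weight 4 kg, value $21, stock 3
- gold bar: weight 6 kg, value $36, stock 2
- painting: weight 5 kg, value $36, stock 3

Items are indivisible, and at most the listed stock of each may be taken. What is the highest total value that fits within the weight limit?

$126

Best selections within weight 18 and stock limits:
- 1×coin set + 3×painting: weight 18, value 126
- 2×ring box + 2×painting: weight 18, value 114
- 1×coin set + 1×ring box + 2×painting: weight 17, value 111
Best: $126.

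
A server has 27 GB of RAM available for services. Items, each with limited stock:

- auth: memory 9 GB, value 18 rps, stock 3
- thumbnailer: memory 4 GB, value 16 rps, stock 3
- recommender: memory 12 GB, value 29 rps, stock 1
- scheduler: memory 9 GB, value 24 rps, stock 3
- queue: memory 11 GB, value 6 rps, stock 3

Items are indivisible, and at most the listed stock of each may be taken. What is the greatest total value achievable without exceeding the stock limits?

80 rps

Best selections within memory 27 and stock limits:
- 2×thumbnailer + 2×scheduler: memory 26, value 80
- 3×thumbnailer + 1×recommender: memory 24, value 77
Best: 80 rps.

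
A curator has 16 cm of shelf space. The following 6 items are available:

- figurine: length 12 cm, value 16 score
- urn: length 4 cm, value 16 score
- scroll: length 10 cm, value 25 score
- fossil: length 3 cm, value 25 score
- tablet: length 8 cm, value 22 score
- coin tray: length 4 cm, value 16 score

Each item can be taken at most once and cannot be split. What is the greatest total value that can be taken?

This is a 0/1 knapsack; check combinations near the capacity.
- urn+fossil+tablet: length 4+3+8=15, value 16+25+22=63
- fossil+tablet+coin tray: length 3+8+4=15, value 25+22+16=63
- urn+fossil+coin tray: length 4+3+4=11, value 16+25+16=57
- urn+tablet+coin tray: length 4+8+4=16, value 16+22+16=54
Best: 63 score.

63 score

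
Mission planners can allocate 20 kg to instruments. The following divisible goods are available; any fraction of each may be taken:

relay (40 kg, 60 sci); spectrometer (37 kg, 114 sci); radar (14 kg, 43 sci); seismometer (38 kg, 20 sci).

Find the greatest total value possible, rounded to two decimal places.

61.62

Take in order of value per unit:
- spectrometer (114/37 per unit): 20 of 37 → value 20×114/37 = 61.6216, running total 61.62
Total 61.62.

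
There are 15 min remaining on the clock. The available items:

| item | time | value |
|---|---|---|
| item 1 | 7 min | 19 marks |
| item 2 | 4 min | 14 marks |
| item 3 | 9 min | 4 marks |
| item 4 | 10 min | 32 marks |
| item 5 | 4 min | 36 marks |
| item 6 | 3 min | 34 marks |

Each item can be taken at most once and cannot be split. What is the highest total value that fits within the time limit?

Check high-value combinations within 15 min:
- item 1+item 5+item 6: time 7+4+3=14, value 19+36+34=89
- item 2+item 5+item 6: time 4+4+3=11, value 14+36+34=84
- item 5+item 6: time 4+3=7, value 36+34=70
Best: 89 marks.

89 marks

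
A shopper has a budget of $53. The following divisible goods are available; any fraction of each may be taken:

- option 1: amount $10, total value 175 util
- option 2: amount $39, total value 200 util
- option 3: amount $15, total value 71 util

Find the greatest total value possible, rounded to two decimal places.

393.93

Take in order of value per unit:
- option 1 (175/10 per unit): all 10 → value 175, running total 175.00
- option 2 (200/39 per unit): all 39 → value 200, running total 375.00
- option 3 (71/15 per unit): 4 of 15 → value 4×71/15 = 18.9333, running total 393.93
Total 393.93.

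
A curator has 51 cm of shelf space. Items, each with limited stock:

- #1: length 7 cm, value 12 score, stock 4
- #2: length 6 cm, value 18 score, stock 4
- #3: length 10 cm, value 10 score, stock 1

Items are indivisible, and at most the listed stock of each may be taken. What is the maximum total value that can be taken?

Top feasible selections:
- 3×#1 + 4×#2: length 45, value 108
- 2×#1 + 4×#2 + 1×#3: length 48, value 106
- 4×#1 + 3×#2: length 46, value 102
- 3×#1 + 3×#2 + 1×#3: length 49, value 100
Best: 108 score.

108 score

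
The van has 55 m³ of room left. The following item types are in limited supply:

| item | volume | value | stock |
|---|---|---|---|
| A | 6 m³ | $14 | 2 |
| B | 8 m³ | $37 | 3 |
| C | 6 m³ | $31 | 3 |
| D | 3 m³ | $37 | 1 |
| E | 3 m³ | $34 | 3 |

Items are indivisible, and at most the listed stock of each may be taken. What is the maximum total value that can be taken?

Top feasible selections:
- 3×B + 3×C + 1×D + 3×E: volume 54, value 343
- 1×A + 3×B + 2×C + 1×D + 3×E: volume 54, value 326
Best: $343.

$343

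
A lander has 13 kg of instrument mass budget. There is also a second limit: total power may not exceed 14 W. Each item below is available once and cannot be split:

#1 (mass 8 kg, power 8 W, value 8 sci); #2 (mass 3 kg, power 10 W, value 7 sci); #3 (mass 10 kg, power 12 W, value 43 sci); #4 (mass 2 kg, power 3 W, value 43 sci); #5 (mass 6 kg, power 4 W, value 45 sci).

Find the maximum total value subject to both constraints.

Feasible sets respecting both limits:
- #4+#5: mass 8, power 7, value 88
- #2+#5: mass 9, power 14, value 52
- #1+#4: mass 10, power 11, value 51
Best: 88 sci.

88 sci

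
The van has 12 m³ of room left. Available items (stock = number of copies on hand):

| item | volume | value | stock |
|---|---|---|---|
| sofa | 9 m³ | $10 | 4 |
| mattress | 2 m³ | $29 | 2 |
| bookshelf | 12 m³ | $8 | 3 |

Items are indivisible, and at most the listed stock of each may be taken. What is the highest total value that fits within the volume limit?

$58

Top feasible selections:
- 2×mattress: volume 4, value 58
- 1×sofa + 1×mattress: volume 11, value 39
Best: $58.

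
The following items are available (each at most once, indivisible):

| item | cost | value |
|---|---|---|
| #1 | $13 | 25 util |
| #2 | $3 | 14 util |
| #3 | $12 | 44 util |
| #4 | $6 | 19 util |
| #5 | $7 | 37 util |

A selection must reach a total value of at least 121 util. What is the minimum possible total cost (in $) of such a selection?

Subsets with value ≥ 121, sorted by total cost:
- #1+#3+#4+#5: cost 38, value 125
- #1+#2+#3+#4+#5: cost 41, value 139
Minimum cost: 38 $.

38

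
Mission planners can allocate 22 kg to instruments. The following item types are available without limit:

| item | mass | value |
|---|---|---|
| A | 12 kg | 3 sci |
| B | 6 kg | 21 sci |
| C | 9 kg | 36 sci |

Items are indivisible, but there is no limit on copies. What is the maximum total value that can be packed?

78 sci

Best value-per-unit is C at 36/9; filling with it alone gives 2×36 = 72.
Optimal mix: 2×B + 1×C → mass 21, value 78.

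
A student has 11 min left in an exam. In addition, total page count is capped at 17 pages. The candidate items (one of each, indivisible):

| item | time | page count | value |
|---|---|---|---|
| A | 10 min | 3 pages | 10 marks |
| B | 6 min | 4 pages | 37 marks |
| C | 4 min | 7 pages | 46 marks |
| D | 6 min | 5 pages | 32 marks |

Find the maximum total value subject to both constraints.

Feasible sets respecting both limits:
- B+C: time 10, page count 11, value 83
- C+D: time 10, page count 12, value 78
- C: time 4, page count 7, value 46
- B: time 6, page count 4, value 37
Best: 83 marks.

83 marks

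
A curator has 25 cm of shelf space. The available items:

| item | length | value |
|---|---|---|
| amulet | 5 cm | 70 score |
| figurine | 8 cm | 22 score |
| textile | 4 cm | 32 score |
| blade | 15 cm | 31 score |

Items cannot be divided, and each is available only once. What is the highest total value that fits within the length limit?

Check high-value combinations within 25 cm:
- amulet+textile+blade: length 5+4+15=24, value 70+32+31=133
- amulet+figurine+textile: length 5+8+4=17, value 70+22+32=124
- amulet+textile: length 5+4=9, value 70+32=102
Best: 133 score.

133 score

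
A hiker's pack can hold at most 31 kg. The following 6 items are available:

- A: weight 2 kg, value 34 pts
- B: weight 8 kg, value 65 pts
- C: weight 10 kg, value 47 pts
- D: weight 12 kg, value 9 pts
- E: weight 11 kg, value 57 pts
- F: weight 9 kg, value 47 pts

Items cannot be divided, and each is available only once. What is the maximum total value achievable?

203 pts

Check high-value combinations within 31 kg:
- A+B+E+F: weight 2+8+11+9=30, value 34+65+57+47=203
- A+B+C+E: weight 2+8+10+11=31, value 34+65+47+57=203
- A+B+C+F: weight 2+8+10+9=29, value 34+65+47+47=193
- B+E+F: weight 8+11+9=28, value 65+57+47=169
- B+C+E: weight 8+10+11=29, value 65+47+57=169
Best: 203 pts.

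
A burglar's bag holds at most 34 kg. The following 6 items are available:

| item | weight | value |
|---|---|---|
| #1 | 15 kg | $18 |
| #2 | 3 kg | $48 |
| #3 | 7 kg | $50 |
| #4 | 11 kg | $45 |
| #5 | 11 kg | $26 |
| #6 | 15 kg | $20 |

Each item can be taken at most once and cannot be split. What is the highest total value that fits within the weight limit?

Check high-value combinations within 34 kg:
- #2+#3+#4+#5: weight 3+7+11+11=32, value 48+50+45+26=169
- #2+#3+#4: weight 3+7+11=21, value 48+50+45=143
- #2+#3+#5: weight 3+7+11=21, value 48+50+26=124
- #3+#4+#5: weight 7+11+11=29, value 50+45+26=121
Best: $169.

$169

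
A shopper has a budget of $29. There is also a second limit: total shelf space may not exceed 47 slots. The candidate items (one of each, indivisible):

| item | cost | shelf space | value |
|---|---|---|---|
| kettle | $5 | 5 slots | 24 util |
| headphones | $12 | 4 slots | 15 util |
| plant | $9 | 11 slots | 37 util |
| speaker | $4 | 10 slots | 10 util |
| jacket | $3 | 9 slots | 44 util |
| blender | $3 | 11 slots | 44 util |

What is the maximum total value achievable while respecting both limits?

159 util

Feasible sets respecting both limits:
- kettle+plant+speaker+jacket+blender: cost 24, shelf space 46, value 159
- kettle+plant+jacket+blender: cost 20, shelf space 36, value 149
- headphones+plant+jacket+blender: cost 27, shelf space 35, value 140
Best: 159 util.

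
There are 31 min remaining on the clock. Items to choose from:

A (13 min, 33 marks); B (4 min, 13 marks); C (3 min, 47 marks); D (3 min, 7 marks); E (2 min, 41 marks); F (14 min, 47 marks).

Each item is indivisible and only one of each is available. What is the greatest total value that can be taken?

Check high-value combinations within 31 min:
- B+C+D+E+F: time 4+3+3+2+14=26, value 13+47+7+41+47=155
- B+C+E+F: time 4+3+2+14=23, value 13+47+41+47=148
- C+D+E+F: time 3+3+2+14=22, value 47+7+41+47=142
Best: 155 marks.

155 marks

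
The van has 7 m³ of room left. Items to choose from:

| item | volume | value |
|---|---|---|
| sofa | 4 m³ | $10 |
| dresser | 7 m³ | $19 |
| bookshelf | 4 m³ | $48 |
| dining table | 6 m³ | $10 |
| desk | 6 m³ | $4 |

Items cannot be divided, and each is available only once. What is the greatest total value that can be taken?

Check high-value combinations within 7 m³:
- bookshelf: volume 4, value 48
- dresser: volume 7, value 19
- sofa: volume 4, value 10
Best: $48.

$48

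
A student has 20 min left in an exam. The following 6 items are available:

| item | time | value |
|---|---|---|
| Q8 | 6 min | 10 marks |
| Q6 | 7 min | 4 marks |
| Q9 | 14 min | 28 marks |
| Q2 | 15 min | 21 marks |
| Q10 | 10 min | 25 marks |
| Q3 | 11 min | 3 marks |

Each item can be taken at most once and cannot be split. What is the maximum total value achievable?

38 marks

Check high-value combinations within 20 min:
- Q8+Q9: time 6+14=20, value 10+28=38
- Q8+Q10: time 6+10=16, value 10+25=35
- Q6+Q10: time 7+10=17, value 4+25=29
- Q9: time 14, value 28
Best: 38 marks.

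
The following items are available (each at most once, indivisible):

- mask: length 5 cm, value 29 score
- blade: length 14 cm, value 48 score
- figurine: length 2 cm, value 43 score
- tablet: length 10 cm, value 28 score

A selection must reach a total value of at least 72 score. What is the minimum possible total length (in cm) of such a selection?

Subsets with value ≥ 72, sorted by total length:
- mask+figurine: length 7, value 72
- blade+figurine: length 16, value 91
- mask+figurine+tablet: length 17, value 100
- mask+blade: length 19, value 77
Minimum length: 7 cm.

7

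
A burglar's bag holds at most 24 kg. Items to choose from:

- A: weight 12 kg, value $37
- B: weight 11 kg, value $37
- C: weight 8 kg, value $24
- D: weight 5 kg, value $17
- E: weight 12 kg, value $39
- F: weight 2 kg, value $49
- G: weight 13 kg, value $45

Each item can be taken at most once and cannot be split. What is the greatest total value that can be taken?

Check high-value combinations within 24 kg:
- C+F+G: weight 8+2+13=23, value 24+49+45=118
- C+E+F: weight 8+12+2=22, value 24+39+49=112
- D+F+G: weight 5+2+13=20, value 17+49+45=111
Best: $118.

$118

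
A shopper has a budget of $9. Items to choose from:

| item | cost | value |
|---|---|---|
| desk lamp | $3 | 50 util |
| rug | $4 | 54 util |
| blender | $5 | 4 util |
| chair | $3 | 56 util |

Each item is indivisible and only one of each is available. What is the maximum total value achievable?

110 util

Check high-value combinations within $9:
- rug+chair: cost 4+3=7, value 54+56=110
- desk lamp+chair: cost 3+3=6, value 50+56=106
- desk lamp+rug: cost 3+4=7, value 50+54=104
- blender+chair: cost 5+3=8, value 4+56=60
Best: 110 util.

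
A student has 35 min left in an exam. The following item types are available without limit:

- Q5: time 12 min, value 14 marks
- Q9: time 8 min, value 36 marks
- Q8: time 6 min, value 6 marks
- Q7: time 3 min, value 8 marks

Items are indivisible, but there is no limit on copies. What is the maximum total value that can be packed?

Best value-per-unit is Q9 at 36/8; filling with it alone gives 4×36 = 144.
Optimal mix: 4×Q9 + 1×Q7 → time 35, value 152.

152 marks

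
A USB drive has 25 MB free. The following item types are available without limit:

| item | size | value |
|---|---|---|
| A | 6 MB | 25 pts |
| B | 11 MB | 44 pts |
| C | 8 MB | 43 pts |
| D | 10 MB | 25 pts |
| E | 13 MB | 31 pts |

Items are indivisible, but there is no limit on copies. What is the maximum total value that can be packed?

129 pts

Best value-per-unit is C at 43/8, and filling with it alone uses size 3×8=24. No mix of the others beats 3×43 = 129.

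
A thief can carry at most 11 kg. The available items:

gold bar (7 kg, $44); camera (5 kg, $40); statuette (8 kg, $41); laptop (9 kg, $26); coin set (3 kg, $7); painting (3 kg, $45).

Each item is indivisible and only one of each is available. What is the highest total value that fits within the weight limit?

This is a 0/1 knapsack; check combinations near the capacity.
- camera+coin set+painting: weight 5+3+3=11, value 40+7+45=92
- gold bar+painting: weight 7+3=10, value 44+45=89
- statuette+painting: weight 8+3=11, value 41+45=86
- camera+painting: weight 5+3=8, value 40+45=85
- coin set+painting: weight 3+3=6, value 7+45=52
Best: $92.

$92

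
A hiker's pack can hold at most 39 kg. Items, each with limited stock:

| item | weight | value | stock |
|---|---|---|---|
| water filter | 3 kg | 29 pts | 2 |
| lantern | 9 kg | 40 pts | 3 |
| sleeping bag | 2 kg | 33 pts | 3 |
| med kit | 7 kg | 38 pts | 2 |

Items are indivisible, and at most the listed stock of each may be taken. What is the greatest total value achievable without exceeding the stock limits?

277 pts

Top feasible selections:
- 2×water filter + 3×lantern + 3×sleeping bag: weight 39, value 277
- 2×water filter + 2×lantern + 3×sleeping bag + 1×med kit: weight 37, value 275
- 2×water filter + 1×lantern + 3×sleeping bag + 2×med kit: weight 35, value 273
- 2×lantern + 3×sleeping bag + 2×med kit: weight 38, value 255
Best: 277 pts.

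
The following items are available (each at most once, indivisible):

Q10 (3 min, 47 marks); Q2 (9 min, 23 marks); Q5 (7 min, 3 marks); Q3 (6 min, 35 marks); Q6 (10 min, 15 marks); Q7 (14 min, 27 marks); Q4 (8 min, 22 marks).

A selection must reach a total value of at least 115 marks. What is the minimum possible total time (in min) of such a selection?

Subsets with value ≥ 115, sorted by total time:
- Q10+Q2+Q3+Q4: time 26, value 127
- Q10+Q3+Q6+Q4: time 27, value 119
Minimum time: 26 min.

26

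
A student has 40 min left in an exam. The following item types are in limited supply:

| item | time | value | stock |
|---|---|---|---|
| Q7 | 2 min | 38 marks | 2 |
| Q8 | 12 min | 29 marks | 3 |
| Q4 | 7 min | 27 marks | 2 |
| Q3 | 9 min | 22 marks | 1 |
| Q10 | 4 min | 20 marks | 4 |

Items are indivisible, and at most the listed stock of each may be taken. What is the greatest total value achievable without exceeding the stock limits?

Top feasible selections:
- 2×Q7 + 2×Q4 + 1×Q3 + 3×Q10: time 39, value 212
- 2×Q7 + 1×Q8 + 1×Q4 + 4×Q10: time 39, value 212
Best: 212 marks.

212 marks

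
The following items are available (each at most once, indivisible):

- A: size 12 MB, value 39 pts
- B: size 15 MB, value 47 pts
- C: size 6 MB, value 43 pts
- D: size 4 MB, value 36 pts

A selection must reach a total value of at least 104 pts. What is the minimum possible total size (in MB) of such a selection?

Subsets with value ≥ 104, sorted by total size:
- A+C+D: size 22, value 118
- B+C+D: size 25, value 126
Minimum size: 22 MB.

22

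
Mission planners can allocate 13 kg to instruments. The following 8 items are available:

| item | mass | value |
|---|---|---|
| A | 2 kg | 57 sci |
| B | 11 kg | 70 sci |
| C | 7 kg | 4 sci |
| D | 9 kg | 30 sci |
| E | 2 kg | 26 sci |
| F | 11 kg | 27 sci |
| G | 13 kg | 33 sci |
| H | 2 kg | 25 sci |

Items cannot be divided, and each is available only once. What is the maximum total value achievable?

Check high-value combinations within 13 kg:
- A+B: mass 2+11=13, value 57+70=127
- A+D+E: mass 2+9+2=13, value 57+30+26=113
- A+D+H: mass 2+9+2=13, value 57+30+25=112
- A+C+E+H: mass 2+7+2+2=13, value 57+4+26+25=112
- A+E+H: mass 2+2+2=6, value 57+26+25=108
Best: 127 sci.

127 sci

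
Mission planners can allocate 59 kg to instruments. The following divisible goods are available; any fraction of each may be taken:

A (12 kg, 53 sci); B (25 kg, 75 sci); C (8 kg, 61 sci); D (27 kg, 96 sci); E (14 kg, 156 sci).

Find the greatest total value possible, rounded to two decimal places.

Take in order of value per unit:
- E (156/14 per unit): all 14 → value 156, running total 156.00
- C (61/8 per unit): all 8 → value 61, running total 217.00
- A (53/12 per unit): all 12 → value 53, running total 270.00
- D (96/27 per unit): 25 of 27 → value 25×96/27 = 88.8889, running total 358.89
Total 358.89.

358.89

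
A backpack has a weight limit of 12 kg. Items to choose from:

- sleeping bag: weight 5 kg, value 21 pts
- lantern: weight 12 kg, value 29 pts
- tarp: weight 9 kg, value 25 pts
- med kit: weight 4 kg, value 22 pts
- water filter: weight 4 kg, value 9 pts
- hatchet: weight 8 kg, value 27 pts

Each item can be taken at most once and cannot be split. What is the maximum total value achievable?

49 pts

Check high-value combinations within 12 kg:
- med kit+hatchet: weight 4+8=12, value 22+27=49
- sleeping bag+med kit: weight 5+4=9, value 21+22=43
- water filter+hatchet: weight 4+8=12, value 9+27=36
- med kit+water filter: weight 4+4=8, value 22+9=31
Best: 49 pts.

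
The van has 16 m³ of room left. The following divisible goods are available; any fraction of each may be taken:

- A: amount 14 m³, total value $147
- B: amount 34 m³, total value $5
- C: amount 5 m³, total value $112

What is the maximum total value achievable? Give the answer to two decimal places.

Take in order of value per unit:
- C (112/5 per unit): all 5 → value 112, running total 112.00
- A (147/14 per unit): 11 of 14 → value 11×147/14 = 115.5000, running total 227.50
Total 227.50.

227.50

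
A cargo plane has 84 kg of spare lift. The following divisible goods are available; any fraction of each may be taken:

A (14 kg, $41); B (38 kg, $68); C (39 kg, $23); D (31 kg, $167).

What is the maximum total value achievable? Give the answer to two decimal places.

Take in order of value per unit:
- D (167/31 per unit): all 31 → value 167, running total 167.00
- A (41/14 per unit): all 14 → value 41, running total 208.00
- B (68/38 per unit): all 38 → value 68, running total 276.00
- C (23/39 per unit): 1 of 39 → value 1×23/39 = 0.5897, running total 276.59
Total 276.59.

276.59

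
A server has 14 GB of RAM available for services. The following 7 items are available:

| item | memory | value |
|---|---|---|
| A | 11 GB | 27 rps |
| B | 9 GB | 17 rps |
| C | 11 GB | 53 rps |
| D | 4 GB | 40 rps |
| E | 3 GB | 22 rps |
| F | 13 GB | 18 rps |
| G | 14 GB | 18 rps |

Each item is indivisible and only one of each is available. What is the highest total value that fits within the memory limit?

75 rps

Check high-value combinations within 14 GB:
- C+E: memory 11+3=14, value 53+22=75
- D+E: memory 4+3=7, value 40+22=62
- B+D: memory 9+4=13, value 17+40=57
Best: 75 rps.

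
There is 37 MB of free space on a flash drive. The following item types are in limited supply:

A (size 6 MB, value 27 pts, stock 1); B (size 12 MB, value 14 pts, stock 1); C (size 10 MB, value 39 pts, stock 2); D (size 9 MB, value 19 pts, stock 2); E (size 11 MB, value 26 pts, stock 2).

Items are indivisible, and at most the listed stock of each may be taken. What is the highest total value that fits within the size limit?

131 pts

Best selections within size 37 and stock limits:
- 1×A + 2×C + 1×E: size 37, value 131
- 1×A + 2×C + 1×D: size 35, value 124
- 1×A + 1×C + 1×D + 1×E: size 36, value 111
Best: 131 pts.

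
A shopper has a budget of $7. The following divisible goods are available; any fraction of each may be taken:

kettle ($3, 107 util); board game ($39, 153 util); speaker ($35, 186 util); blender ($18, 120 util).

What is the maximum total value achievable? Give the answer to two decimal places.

Take in order of value per unit:
- kettle (107/3 per unit): all 3 → value 107, running total 107.00
- blender (120/18 per unit): 4 of 18 → value 4×120/18 = 26.6667, running total 133.67
Total 133.67.

133.67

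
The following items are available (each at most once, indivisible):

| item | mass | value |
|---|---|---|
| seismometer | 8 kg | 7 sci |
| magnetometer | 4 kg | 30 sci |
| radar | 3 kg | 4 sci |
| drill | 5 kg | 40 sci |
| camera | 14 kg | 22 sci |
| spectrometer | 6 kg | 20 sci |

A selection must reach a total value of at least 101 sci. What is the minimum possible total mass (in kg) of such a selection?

Subsets with value ≥ 101, sorted by total mass:
- seismometer+magnetometer+radar+drill+spectrometer: mass 26, value 101
- magnetometer+drill+camera+spectrometer: mass 29, value 112
- magnetometer+radar+drill+camera+spectrometer: mass 32, value 116
- seismometer+magnetometer+radar+drill+camera: mass 34, value 103
Minimum mass: 26 kg.

26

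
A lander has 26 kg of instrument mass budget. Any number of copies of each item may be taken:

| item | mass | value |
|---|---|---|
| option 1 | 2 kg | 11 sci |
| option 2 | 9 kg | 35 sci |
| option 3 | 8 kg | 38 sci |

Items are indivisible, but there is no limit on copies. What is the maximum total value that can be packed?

143 sci

Best value-per-unit is option 1 at 11/2, and filling with it alone uses mass 13×2=26. No mix of the others beats 13×11 = 143.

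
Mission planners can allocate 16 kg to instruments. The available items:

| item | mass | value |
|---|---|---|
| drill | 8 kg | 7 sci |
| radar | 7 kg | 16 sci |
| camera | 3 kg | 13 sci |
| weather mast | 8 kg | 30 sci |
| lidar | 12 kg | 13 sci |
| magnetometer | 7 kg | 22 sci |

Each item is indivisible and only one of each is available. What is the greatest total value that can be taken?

This is a 0/1 knapsack; check combinations near the capacity.
- weather mast+magnetometer: mass 8+7=15, value 30+22=52
- radar+weather mast: mass 7+8=15, value 16+30=46
- camera+weather mast: mass 3+8=11, value 13+30=43
- radar+magnetometer: mass 7+7=14, value 16+22=38
- drill+weather mast: mass 8+8=16, value 7+30=37
Best: 52 sci.

52 sci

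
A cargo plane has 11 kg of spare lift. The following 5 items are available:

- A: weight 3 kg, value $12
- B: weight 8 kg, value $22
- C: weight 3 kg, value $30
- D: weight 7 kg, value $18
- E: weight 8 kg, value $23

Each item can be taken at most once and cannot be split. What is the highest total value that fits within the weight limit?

$53

Check high-value combinations within 11 kg:
- C+E: weight 3+8=11, value 30+23=53
- B+C: weight 8+3=11, value 22+30=52
- C+D: weight 3+7=10, value 30+18=48
- A+C: weight 3+3=6, value 12+30=42
Best: $53.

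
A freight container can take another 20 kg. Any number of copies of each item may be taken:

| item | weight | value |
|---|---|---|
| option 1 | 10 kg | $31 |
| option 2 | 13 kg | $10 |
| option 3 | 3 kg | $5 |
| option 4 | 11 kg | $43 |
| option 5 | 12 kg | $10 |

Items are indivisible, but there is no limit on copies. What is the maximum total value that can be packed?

$62

Best value-per-unit is option 4 at 43/11; filling with it alone gives 1×43 = 43.
Optimal mix: 2×option 1 → weight 20, value 62.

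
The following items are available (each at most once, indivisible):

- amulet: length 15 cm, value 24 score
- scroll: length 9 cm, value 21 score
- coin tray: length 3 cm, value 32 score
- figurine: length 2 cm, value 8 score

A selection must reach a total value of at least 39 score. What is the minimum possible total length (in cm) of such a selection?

Subsets with value ≥ 39, sorted by total length:
- coin tray+figurine: length 5, value 40
- scroll+coin tray: length 12, value 53
- scroll+coin tray+figurine: length 14, value 61
Minimum length: 5 cm.

5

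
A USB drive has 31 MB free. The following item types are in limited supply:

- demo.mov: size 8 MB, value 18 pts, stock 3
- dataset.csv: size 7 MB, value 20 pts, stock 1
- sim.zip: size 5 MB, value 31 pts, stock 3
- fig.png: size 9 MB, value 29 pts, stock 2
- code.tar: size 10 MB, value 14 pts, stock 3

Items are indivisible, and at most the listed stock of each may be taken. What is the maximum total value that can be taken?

142 pts

Top feasible selections:
- 1×dataset.csv + 3×sim.zip + 1×fig.png: size 31, value 142
- 1×demo.mov + 1×dataset.csv + 3×sim.zip: size 30, value 131
- 2×demo.mov + 3×sim.zip: size 31, value 129
- 3×sim.zip + 1×fig.png: size 24, value 122
Best: 142 pts.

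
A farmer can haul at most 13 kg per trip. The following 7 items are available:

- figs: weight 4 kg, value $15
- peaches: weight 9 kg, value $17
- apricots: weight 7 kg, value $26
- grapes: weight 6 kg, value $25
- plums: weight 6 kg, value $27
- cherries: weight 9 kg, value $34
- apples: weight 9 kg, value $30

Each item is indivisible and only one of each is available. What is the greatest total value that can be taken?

$53

Check high-value combinations within 13 kg:
- apricots+plums: weight 7+6=13, value 26+27=53
- grapes+plums: weight 6+6=12, value 25+27=52
- apricots+grapes: weight 7+6=13, value 26+25=51
- figs+cherries: weight 4+9=13, value 15+34=49
- figs+apples: weight 4+9=13, value 15+30=45
Best: $53.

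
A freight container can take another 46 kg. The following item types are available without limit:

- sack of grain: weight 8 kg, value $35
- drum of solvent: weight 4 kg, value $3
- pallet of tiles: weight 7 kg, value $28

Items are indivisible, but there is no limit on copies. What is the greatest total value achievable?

Best value-per-unit is sack of grain at 35/8; filling with it alone gives 5×35 = 175.
Optimal mix: 4×sack of grain + 2×pallet of tiles → weight 46, value 196.

$196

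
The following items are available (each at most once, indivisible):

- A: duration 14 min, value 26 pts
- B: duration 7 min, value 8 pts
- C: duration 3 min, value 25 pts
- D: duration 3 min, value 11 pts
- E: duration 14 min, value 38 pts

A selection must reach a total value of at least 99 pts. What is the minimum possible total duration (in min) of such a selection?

34

Subsets with value ≥ 99, sorted by total duration:
- A+C+D+E: duration 34, value 100
- A+B+C+D+E: duration 41, value 108
Minimum duration: 34 min.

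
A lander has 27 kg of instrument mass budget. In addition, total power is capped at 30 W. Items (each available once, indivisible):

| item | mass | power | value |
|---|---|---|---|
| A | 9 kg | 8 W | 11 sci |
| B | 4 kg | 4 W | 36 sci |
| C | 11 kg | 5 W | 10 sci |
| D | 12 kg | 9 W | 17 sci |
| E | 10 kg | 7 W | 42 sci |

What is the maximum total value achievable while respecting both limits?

95 sci

Feasible sets respecting both limits:
- B+D+E: mass 26, power 20, value 95
- A+B+E: mass 23, power 19, value 89
- B+C+E: mass 25, power 16, value 88
Best: 95 sci.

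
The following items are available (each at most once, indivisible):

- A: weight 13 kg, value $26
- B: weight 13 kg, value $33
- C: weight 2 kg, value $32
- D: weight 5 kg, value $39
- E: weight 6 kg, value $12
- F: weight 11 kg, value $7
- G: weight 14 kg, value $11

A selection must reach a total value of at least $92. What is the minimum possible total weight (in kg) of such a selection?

Subsets with value ≥ 92, sorted by total weight:
- B+C+D: weight 20, value 104
- A+C+D: weight 20, value 97
- B+C+D+E: weight 26, value 116
- A+C+D+E: weight 26, value 109
Minimum weight: 20 kg.

20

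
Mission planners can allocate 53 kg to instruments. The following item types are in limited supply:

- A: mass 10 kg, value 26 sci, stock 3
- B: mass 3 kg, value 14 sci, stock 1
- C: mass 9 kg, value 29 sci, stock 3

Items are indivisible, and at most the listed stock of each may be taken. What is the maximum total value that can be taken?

153 sci

Best selections within mass 53 and stock limits:
- 2×A + 1×B + 3×C: mass 50, value 153
- 3×A + 1×B + 2×C: mass 51, value 150
- 2×A + 3×C: mass 47, value 139
- 3×A + 2×C: mass 48, value 136
Best: 153 sci.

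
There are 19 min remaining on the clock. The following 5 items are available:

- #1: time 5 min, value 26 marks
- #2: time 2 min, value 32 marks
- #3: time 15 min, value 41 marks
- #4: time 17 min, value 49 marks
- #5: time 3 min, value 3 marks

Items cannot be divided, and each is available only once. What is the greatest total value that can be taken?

Check high-value combinations within 19 min:
- #2+#4: time 2+17=19, value 32+49=81
- #2+#3: time 2+15=17, value 32+41=73
- #1+#2+#5: time 5+2+3=10, value 26+32+3=61
- #1+#2: time 5+2=7, value 26+32=58
Best: 81 marks.

81 marks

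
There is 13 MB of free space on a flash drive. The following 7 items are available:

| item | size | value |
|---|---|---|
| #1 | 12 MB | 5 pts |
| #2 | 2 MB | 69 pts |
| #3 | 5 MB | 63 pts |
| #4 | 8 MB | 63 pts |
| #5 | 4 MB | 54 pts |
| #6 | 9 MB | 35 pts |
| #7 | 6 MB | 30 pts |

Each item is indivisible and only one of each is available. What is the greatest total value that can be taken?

186 pts

Check high-value combinations within 13 MB:
- #2+#3+#5: size 2+5+4=11, value 69+63+54=186
- #2+#3+#7: size 2+5+6=13, value 69+63+30=162
- #2+#5+#7: size 2+4+6=12, value 69+54+30=153
- #2+#3: size 2+5=7, value 69+63=132
Best: 186 pts.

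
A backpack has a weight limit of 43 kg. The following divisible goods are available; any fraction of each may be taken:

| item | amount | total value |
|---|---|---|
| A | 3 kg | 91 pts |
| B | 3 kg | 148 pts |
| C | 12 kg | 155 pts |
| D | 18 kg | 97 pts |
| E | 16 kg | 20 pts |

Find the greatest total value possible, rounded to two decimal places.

499.75

Take in order of value per unit:
- B (148/3 per unit): all 3 → value 148, running total 148.00
- A (91/3 per unit): all 3 → value 91, running total 239.00
- C (155/12 per unit): all 12 → value 155, running total 394.00
- D (97/18 per unit): all 18 → value 97, running total 491.00
- E (20/16 per unit): 7 of 16 → value 7×20/16 = 8.7500, running total 499.75
Total 499.75.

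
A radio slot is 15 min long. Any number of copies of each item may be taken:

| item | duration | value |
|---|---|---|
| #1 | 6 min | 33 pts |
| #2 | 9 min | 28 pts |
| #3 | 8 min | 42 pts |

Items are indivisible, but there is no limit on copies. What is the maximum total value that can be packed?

Best value-per-unit is #1 at 33/6; filling with it alone gives 2×33 = 66.
Optimal mix: 1×#1 + 1×#3 → duration 14, value 75.

75 pts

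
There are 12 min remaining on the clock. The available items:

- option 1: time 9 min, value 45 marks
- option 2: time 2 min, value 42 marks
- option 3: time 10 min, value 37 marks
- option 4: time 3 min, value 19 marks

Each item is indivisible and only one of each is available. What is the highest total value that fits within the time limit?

This is a 0/1 knapsack; check combinations near the capacity.
- option 1+option 2: time 9+2=11, value 45+42=87
- option 2+option 3: time 2+10=12, value 42+37=79
- option 1+option 4: time 9+3=12, value 45+19=64
- option 2+option 4: time 2+3=5, value 42+19=61
Best: 87 marks.

87 marks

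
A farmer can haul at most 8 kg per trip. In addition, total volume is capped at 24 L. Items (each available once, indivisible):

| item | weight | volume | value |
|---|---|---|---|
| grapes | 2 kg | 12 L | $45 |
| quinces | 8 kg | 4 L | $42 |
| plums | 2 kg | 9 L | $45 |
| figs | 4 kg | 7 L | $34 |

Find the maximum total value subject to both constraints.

$90

Feasible sets respecting both limits:
- grapes+plums: weight 4, volume 21, value 90
- grapes+figs: weight 6, volume 19, value 79
- plums+figs: weight 6, volume 16, value 79
Best: $90.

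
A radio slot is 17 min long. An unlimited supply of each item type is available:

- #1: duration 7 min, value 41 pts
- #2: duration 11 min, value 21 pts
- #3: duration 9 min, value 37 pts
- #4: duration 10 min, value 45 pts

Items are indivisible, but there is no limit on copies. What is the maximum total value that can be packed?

Best value-per-unit is #1 at 41/7; filling with it alone gives 2×41 = 82.
Optimal mix: 1×#1 + 1×#4 → duration 17, value 86.

86 pts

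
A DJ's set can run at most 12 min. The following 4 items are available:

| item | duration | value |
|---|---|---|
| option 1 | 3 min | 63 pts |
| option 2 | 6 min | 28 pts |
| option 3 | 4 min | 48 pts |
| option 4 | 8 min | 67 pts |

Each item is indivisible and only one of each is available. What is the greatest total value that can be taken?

Check high-value combinations within 12 min:
- option 1+option 4: duration 3+8=11, value 63+67=130
- option 3+option 4: duration 4+8=12, value 48+67=115
- option 1+option 3: duration 3+4=7, value 63+48=111
- option 1+option 2: duration 3+6=9, value 63+28=91
Best: 130 pts.

130 pts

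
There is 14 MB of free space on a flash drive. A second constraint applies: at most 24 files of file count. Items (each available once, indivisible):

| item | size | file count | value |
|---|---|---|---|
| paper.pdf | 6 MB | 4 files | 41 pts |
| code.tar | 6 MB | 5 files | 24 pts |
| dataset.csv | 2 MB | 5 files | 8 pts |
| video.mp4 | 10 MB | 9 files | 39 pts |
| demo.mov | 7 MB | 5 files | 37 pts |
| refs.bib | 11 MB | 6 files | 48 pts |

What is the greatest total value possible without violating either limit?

78 pts

Feasible sets respecting both limits:
- paper.pdf+demo.mov: size 13, file count 9, value 78
- paper.pdf+code.tar+dataset.csv: size 14, file count 14, value 73
- paper.pdf+code.tar: size 12, file count 9, value 65
Best: 78 pts.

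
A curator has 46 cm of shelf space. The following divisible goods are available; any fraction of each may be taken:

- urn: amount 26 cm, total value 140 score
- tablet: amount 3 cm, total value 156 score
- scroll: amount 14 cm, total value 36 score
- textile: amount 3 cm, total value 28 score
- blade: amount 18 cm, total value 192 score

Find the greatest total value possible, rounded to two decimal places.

Take in order of value per unit:
- tablet (156/3 per unit): all 3 → value 156, running total 156.00
- blade (192/18 per unit): all 18 → value 192, running total 348.00
- textile (28/3 per unit): all 3 → value 28, running total 376.00
- urn (140/26 per unit): 22 of 26 → value 22×140/26 = 118.4615, running total 494.46
Total 494.46.

494.46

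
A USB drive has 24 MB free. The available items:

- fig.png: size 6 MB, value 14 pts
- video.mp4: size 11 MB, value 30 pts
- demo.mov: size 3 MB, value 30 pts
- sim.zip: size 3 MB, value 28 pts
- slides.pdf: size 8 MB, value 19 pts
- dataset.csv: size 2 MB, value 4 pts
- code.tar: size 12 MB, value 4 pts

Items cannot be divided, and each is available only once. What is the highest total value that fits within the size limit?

102 pts

Check high-value combinations within 24 MB:
- fig.png+video.mp4+demo.mov+sim.zip: size 6+11+3+3=23, value 14+30+30+28=102
- fig.png+demo.mov+sim.zip+slides.pdf+dataset.csv: size 6+3+3+8+2=22, value 14+30+28+19+4=95
- video.mp4+demo.mov+sim.zip+dataset.csv: size 11+3+3+2=19, value 30+30+28+4=92
- fig.png+demo.mov+sim.zip+slides.pdf: size 6+3+3+8=20, value 14+30+28+19=91
- video.mp4+demo.mov+sim.zip: size 11+3+3=17, value 30+30+28=88
Best: 102 pts.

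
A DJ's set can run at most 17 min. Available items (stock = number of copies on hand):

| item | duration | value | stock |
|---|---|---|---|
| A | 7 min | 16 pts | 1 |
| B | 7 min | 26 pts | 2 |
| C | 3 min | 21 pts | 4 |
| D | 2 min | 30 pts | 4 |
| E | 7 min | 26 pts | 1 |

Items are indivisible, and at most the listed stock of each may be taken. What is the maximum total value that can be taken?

183 pts

Top feasible selections:
- 3×C + 4×D: duration 17, value 183
- 2×C + 4×D: duration 14, value 162
- 3×C + 3×D: duration 15, value 153
- 4×D + 1×E: duration 15, value 146
Best: 183 pts.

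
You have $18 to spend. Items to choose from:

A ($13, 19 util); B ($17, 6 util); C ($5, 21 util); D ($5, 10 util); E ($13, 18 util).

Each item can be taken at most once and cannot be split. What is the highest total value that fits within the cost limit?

40 util

Check high-value combinations within $18:
- A+C: cost 13+5=18, value 19+21=40
- C+E: cost 5+13=18, value 21+18=39
- C+D: cost 5+5=10, value 21+10=31
Best: 40 util.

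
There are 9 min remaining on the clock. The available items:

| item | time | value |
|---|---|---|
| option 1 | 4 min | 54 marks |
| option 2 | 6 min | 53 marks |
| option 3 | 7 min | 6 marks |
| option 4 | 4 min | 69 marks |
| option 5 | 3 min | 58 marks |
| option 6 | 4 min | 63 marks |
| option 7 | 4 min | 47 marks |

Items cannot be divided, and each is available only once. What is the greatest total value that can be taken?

132 marks

Check high-value combinations within 9 min:
- option 4+option 6: time 4+4=8, value 69+63=132
- option 4+option 5: time 4+3=7, value 69+58=127
- option 1+option 4: time 4+4=8, value 54+69=123
Best: 132 marks.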